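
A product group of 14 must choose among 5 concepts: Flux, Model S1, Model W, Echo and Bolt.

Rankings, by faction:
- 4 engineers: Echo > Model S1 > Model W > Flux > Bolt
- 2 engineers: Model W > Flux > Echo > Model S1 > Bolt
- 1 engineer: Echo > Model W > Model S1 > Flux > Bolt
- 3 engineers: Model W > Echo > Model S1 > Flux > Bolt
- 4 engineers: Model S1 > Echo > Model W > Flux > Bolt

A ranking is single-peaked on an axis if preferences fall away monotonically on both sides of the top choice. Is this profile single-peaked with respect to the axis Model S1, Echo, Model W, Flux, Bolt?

yes

Axis positions: Model S1=1, Echo=2, Model W=3, Flux=4, Bolt=5.
Faction 1 (peak Echo at position 2): ranking walks positions 2-1-3-4-5, expanding outward from the peak — single-peaked.
Faction 2 (peak Model W at position 3): ranking walks positions 3-4-2-1-5, expanding outward from the peak — single-peaked.
Faction 3 (peak Echo at position 2): ranking walks positions 2-3-1-4-5, expanding outward from the peak — single-peaked.
Faction 4 (peak Model W at position 3): ranking walks positions 3-2-1-4-5, expanding outward from the peak — single-peaked.
Faction 5 (peak Model S1 at position 1): ranking walks positions 1-2-3-4-5, expanding outward from the peak — single-peaked.
Every ranking is single-peaked on this axis.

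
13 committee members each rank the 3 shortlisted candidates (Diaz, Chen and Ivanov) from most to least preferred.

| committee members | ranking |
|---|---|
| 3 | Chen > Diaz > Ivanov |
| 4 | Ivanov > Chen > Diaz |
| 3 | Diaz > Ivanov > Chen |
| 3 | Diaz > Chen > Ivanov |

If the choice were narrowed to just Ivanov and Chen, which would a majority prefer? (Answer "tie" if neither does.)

Ivanov

Ballots ranking Ivanov above Chen: 4 + 3 = 7.
Ballots ranking Chen above Ivanov: 13 − 7 = 6.
Ivanov wins the head-to-head 7–6.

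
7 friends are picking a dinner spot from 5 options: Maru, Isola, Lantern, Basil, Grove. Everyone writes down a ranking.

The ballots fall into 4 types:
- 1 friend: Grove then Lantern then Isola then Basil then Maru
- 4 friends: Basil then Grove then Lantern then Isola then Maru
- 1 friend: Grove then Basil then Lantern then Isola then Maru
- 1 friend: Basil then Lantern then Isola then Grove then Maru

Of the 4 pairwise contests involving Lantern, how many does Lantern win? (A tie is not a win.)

2

Lantern against each rival (7 friends):
Lantern–Maru: Lantern 7–0.
Lantern vs Isola: Lantern preferred on 1+4+1+1 = 7 ballots; Lantern wins 7–0.
Lantern vs Basil: 1 for Lantern, 6 for Basil — Basil by 6–1.
Lantern vs Grove: Lantern is ranked higher on 1 ballot, Grove on 6. Grove wins 6–1.
Lantern beats Maru, Isola; loses to Basil, Grove — 2 pairwise wins.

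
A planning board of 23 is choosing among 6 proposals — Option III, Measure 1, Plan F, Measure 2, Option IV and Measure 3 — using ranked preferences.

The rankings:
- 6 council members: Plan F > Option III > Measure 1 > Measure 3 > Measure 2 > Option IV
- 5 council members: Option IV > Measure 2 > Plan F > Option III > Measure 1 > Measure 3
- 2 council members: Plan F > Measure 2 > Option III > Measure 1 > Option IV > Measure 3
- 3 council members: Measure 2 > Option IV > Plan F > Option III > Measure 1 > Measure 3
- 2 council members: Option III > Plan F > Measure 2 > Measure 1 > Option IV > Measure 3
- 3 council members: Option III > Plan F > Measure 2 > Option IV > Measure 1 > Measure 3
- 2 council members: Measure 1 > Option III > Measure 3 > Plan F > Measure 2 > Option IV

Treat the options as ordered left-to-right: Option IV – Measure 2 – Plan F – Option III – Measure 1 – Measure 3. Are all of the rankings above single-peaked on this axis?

Axis positions: Option IV=1, Measure 2=2, Plan F=3, Option III=4, Measure 1=5, Measure 3=6.
Bloc 1 (peak Plan F at position 3): ranking walks positions 3-4-5-6-2-1, expanding outward from the peak — single-peaked.
Bloc 2 (peak Option IV at position 1): ranking walks positions 1-2-3-4-5-6, expanding outward from the peak — single-peaked.
Bloc 3 (peak Plan F at position 3): ranking walks positions 3-2-4-5-1-6, expanding outward from the peak — single-peaked.
Bloc 4 (peak Measure 2 at position 2): ranking walks positions 2-1-3-4-5-6, expanding outward from the peak — single-peaked.
Bloc 5 (peak Option III at position 4): ranking walks positions 4-3-2-5-1-6, expanding outward from the peak — single-peaked.
Bloc 6 (peak Option III at position 4): ranking walks positions 4-3-2-1-5-6, expanding outward from the peak — single-peaked.
Bloc 7 (peak Measure 1 at position 5): ranking walks positions 5-4-6-3-2-1, expanding outward from the peak — single-peaked.
Every ranking is single-peaked on this axis.

yes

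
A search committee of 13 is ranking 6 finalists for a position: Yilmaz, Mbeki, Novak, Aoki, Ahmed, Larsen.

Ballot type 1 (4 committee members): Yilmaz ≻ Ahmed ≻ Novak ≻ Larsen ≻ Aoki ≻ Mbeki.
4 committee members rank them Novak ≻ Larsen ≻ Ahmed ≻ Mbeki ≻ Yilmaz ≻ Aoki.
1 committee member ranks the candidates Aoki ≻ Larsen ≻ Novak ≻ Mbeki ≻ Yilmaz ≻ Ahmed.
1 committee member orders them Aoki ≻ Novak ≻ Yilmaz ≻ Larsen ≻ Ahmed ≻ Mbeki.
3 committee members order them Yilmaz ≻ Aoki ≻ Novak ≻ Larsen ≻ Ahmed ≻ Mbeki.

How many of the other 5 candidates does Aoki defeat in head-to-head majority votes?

Aoki against each rival (13 committee members):
Aoki vs Yilmaz: 2 to 11, Yilmaz.
Aoki vs Mbeki: Aoki preferred on 4+1+1+3 = 9 ballots; Aoki wins 9–4.
Aoki vs Novak: Aoki preferred on 1+1+3 = 5 ballots; Novak wins 8–5.
Aoki vs Ahmed: 5 to 8, Ahmed.
Aoki–Larsen: Larsen 8–5.
Aoki beats Mbeki; loses to Yilmaz, Novak, Ahmed, Larsen — 1 pairwise win.

1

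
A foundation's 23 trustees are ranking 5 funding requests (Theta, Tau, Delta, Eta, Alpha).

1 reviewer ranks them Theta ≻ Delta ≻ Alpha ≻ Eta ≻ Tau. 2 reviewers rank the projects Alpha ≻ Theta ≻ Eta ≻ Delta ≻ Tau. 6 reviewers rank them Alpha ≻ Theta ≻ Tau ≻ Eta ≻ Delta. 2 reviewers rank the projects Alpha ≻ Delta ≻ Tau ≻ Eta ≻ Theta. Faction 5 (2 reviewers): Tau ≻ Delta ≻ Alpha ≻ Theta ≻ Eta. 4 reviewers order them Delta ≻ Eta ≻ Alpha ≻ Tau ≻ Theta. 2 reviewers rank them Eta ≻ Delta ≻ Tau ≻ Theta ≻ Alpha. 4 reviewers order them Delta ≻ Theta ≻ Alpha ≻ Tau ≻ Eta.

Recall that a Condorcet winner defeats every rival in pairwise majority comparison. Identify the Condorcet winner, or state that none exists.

Check each pair by majority over 23 ballots:
Theta vs Tau: Theta preferred on 1+2+6+4 = 13 ballots; Theta wins 13–10.
Theta vs Delta: 1+2+6 = 9 for Theta, 14 for Delta — Delta by 14–9.
Theta vs Eta: Theta wins 15–8.
Theta vs Alpha: 1+2+4 = 7 for Theta, 16 for Alpha — Alpha by 16–7.
Tau–Delta: Delta 15–8.
Tau vs Eta: Tau wins 14–9.
Tau vs Alpha: 2+2 = 4 for Tau, 19 for Alpha — Alpha by 19–4.
Delta–Eta: Delta 13–10.
Delta vs Alpha: Delta wins 13–10.
Eta–Alpha: Alpha 17–6.
Delta defeats every rival head-to-head and is the Condorcet winner.

Delta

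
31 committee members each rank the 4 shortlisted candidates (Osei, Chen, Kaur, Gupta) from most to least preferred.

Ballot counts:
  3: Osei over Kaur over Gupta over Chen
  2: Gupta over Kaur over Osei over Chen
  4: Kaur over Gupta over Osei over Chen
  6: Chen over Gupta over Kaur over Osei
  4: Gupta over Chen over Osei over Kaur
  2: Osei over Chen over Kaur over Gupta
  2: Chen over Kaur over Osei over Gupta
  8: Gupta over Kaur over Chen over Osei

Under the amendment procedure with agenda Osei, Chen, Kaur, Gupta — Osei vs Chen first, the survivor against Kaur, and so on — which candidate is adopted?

Round 1: Osei vs Chen — 11–20, Chen advances.
Round 2: Chen vs Kaur — 14–17, Kaur advances.
Round 3: Kaur vs Gupta — 11–20, Gupta advances.
Gupta survives the agenda.

Gupta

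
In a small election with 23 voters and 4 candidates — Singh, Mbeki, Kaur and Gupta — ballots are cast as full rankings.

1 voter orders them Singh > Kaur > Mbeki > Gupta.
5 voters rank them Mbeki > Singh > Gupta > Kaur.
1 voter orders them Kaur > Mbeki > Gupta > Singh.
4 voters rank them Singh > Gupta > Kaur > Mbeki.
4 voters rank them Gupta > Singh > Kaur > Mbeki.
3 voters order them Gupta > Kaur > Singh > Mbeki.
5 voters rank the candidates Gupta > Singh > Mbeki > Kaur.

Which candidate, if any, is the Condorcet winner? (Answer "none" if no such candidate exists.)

Pairwise majorities:
Singh–Mbeki: Singh 17–6.
Singh vs Kaur: Singh wins 19–4.
Singh–Gupta: Gupta 13–10.
Mbeki vs Kaur: Kaur, 13–10.
Mbeki vs Gupta: Gupta, 16–7.
Kaur–Gupta: Gupta 21–2.
Only Gupta has no losses; Gupta is the Condorcet winner.

Gupta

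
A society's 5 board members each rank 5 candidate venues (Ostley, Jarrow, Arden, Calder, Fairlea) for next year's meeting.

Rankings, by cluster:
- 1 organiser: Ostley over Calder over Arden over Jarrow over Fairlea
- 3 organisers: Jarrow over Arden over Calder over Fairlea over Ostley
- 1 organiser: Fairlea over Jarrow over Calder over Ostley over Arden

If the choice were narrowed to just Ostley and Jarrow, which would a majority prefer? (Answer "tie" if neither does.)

Jarrow

Ballots ranking Ostley above Jarrow: 1.
Ballots ranking Jarrow above Ostley: 5 − 1 = 4.
Jarrow wins the head-to-head 4–1.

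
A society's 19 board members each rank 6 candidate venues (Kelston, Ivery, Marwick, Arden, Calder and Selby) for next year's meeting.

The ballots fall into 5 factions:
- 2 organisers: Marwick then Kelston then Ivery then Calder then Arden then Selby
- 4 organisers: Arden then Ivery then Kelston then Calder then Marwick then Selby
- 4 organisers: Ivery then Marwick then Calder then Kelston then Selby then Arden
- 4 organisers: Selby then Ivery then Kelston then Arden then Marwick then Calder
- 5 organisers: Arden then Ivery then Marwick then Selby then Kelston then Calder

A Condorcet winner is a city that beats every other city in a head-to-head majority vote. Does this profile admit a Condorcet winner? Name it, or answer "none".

Ivery

Head-to-head results (19 organisers):
Kelston vs Ivery: Ivery, 17–2.
Kelston vs Marwick: Marwick, 11–8.
Kelston vs Arden: Kelston wins 10–9.
Kelston–Calder: Kelston 15–4.
Kelston vs Selby: Kelston, 10–9.
Ivery vs Marwick: Ivery, 17–2.
Ivery vs Arden: Ivery, 10–9.
Ivery vs Calder: Ivery wins 19–0.
Ivery–Selby: Ivery 15–4.
Marwick–Arden: Arden 13–6.
Marwick vs Calder: Marwick wins 15–4.
Marwick vs Selby: Marwick, 15–4.
Arden vs Calder: Arden, 13–6.
Arden vs Selby: Arden, 11–8.
Calder vs Selby: Calder, 10–9.
Ivery defeats every rival head-to-head and is the Condorcet winner.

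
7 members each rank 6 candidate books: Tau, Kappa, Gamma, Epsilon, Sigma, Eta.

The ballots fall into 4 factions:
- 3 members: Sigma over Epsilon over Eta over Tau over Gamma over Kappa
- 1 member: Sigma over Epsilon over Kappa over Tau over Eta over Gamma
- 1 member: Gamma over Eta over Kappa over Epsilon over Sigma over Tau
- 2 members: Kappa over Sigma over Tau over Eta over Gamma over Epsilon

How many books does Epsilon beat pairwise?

4

Epsilon against each rival (7 members):
Epsilon vs Tau: Epsilon wins 5–2.
Epsilon vs Kappa: Epsilon is ranked higher on 3+1 = 4 ballots, Kappa on 3. Epsilon wins 4–3.
Epsilon vs Gamma: Epsilon wins 4–3.
Epsilon vs Sigma: 1 for Epsilon, 6 for Sigma — Sigma by 6–1.
Epsilon vs Eta: 3+1 = 4 for Epsilon, 3 for Eta — Epsilon by 4–3.
Epsilon beats Tau, Kappa, Gamma, Eta; loses to Sigma — 4 pairwise wins.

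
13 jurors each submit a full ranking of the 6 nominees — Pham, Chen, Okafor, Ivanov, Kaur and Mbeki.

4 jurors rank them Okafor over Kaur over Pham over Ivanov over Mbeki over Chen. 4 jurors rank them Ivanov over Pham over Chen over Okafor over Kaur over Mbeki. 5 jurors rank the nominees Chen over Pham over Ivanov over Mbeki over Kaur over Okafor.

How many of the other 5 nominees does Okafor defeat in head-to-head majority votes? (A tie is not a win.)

Okafor against each rival (13 jurors):
Okafor vs Pham: Pham wins 9–4.
Okafor vs Chen: 4 for Okafor, 9 for Chen — Chen by 9–4.
Okafor vs Ivanov: 4 for Okafor, 9 for Ivanov — Ivanov by 9–4.
Okafor vs Kaur: 4+4 = 8 for Okafor, 5 for Kaur — Okafor by 8–5.
Okafor vs Mbeki: 8 to 5, Okafor.
Okafor beats Kaur, Mbeki; loses to Pham, Chen, Ivanov — 2 pairwise wins.

2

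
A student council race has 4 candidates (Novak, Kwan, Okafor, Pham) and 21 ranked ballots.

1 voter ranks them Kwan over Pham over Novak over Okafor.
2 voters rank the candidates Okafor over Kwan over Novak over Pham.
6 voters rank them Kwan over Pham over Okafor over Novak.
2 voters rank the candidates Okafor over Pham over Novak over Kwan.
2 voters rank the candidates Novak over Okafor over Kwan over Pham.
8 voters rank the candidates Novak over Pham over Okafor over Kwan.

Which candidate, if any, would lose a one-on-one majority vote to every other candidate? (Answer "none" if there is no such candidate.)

Pairwise majorities:
Novak vs Kwan: Novak preferred on 2+2+8 = 12 ballots; Novak wins 12–9.
Novak–Okafor: Novak 11–10.
Novak vs Pham: 12 to 9, Novak.
Kwan vs Okafor: Kwan is ranked higher on 1+6 = 7 ballots, Okafor on 14. Okafor wins 14–7.
Kwan–Pham: Kwan 11–10.
Okafor vs Pham: Pham wins 15–6.
Every candidate wins at least one matchup (Novak beats Kwan; Kwan beats Pham; Okafor beats Kwan; Pham beats Okafor), so there is no Condorcet loser.

none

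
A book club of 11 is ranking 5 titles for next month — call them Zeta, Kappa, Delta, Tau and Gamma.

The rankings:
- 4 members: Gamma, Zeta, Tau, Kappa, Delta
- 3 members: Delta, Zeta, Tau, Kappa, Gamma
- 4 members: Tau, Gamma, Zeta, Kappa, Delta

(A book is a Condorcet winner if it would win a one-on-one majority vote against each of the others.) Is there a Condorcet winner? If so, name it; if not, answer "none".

Check each pair by majority over 11 ballots:
Zeta vs Kappa: 4+3+4 = 11 for Zeta, 0 for Kappa — Zeta by 11–0.
Zeta vs Delta: Zeta wins 8–3.
Zeta vs Tau: Zeta wins 7–4.
Zeta vs Gamma: Gamma wins 8–3.
Kappa vs Delta: Kappa is ranked higher on 4+4 = 8 ballots, Delta on 3. Kappa wins 8–3.
Kappa vs Tau: Tau, 11–0.
Kappa vs Gamma: Gamma wins 8–3.
Delta vs Tau: 3 for Delta, 8 for Tau — Tau by 8–3.
Delta vs Gamma: Gamma wins 8–3.
Tau–Gamma: Tau 7–4.
No book is unbeaten: Zeta loses to Gamma; Kappa loses to Zeta; Delta loses to Zeta; Tau loses to Zeta; Gamma loses to Tau. In particular Zeta beats Tau beats Gamma beats Zeta is a majority cycle — no Condorcet winner exists.

none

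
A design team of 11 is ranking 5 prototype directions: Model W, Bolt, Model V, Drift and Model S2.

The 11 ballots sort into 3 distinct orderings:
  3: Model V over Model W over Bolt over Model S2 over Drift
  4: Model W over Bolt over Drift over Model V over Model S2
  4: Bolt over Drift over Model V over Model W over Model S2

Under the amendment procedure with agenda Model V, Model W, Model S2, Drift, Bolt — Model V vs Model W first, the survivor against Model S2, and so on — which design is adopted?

Bolt

Round 1: Model V vs Model W — 7–4, Model V advances.
Round 2: Model V vs Model S2 — 11–0, Model V advances.
Round 3: Model V vs Drift — 3–8, Drift advances.
Round 4: Drift vs Bolt — 0–11, Bolt advances.
The agenda winner is Bolt.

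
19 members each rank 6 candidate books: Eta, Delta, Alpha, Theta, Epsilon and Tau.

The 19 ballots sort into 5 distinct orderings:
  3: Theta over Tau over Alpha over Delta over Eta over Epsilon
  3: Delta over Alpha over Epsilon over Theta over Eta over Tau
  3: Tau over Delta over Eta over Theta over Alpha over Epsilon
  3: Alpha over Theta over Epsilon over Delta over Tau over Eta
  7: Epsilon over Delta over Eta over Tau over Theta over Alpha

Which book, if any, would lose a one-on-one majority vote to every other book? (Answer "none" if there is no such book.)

Pairwise majorities:
Eta vs Delta: Delta wins 19–0.
Eta vs Alpha: Eta preferred on 3+7 = 10 ballots; Eta wins 10–9.
Eta vs Theta: 10 to 9, Eta.
Eta vs Epsilon: Epsilon wins 13–6.
Eta vs Tau: Eta preferred on 3+7 = 10 ballots; Eta wins 10–9.
Delta vs Alpha: Delta wins 13–6.
Delta vs Theta: Delta is ranked higher on 3+3+7 = 13 ballots, Theta on 6. Delta wins 13–6.
Delta–Epsilon: Epsilon 10–9.
Delta vs Tau: Delta is ranked higher on 3+3+7 = 13 ballots, Tau on 6. Delta wins 13–6.
Alpha vs Theta: Theta, 13–6.
Alpha vs Epsilon: 12 to 7, Alpha.
Alpha vs Tau: Tau wins 13–6.
Theta vs Epsilon: Epsilon wins 10–9.
Theta vs Tau: Tau, 10–9.
Epsilon vs Tau: Epsilon is ranked higher on 3+3+7 = 13 ballots, Tau on 6. Epsilon wins 13–6.
No book is winless: Eta beats Alpha; Delta beats Eta; Alpha beats Epsilon; Theta beats Alpha; Epsilon beats Eta; Tau beats Alpha. There is no Condorcet loser.

none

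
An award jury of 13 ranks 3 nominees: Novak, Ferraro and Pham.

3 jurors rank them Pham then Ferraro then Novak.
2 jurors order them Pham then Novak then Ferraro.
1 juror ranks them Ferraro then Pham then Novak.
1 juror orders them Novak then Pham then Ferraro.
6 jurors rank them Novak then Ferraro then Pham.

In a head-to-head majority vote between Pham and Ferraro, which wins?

Ferraro

Ballots ranking Pham above Ferraro: 3 + 2 + 1 = 6.
Ballots ranking Ferraro above Pham: 13 − 6 = 7.
Ferraro wins the head-to-head 7–6.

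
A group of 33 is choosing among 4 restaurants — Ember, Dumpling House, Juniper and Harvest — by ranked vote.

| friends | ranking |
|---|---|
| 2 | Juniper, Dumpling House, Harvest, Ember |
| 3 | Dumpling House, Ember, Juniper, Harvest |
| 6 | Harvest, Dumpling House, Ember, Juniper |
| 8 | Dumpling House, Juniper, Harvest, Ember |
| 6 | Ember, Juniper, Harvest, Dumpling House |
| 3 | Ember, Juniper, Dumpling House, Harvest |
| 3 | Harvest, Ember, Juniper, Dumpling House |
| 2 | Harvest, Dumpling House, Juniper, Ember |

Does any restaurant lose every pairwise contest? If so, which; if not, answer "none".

Head-to-head results (33 friends):
Ember vs Dumpling House: Dumpling House, 21–12.
Ember vs Juniper: Ember wins 21–12.
Ember vs Harvest: 3+6+3 = 12 for Ember, 21 for Harvest — Harvest by 21–12.
Dumpling House vs Juniper: Dumpling House wins 19–14.
Dumpling House vs Harvest: Harvest, 17–16.
Juniper vs Harvest: Juniper, 22–11.
Every restaurant wins at least one matchup (Ember beats Juniper; Dumpling House beats Ember; Juniper beats Harvest; Harvest beats Ember), so there is no Condorcet loser.

none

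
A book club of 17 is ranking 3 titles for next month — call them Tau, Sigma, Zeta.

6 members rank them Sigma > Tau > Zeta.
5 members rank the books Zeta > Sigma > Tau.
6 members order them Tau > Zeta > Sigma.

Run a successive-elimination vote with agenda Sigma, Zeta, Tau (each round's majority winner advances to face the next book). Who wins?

Tau

Round 1: Sigma vs Zeta — 6–11, Zeta advances.
Round 2: Zeta vs Tau — 5–12, Tau advances.
The agenda winner is Tau.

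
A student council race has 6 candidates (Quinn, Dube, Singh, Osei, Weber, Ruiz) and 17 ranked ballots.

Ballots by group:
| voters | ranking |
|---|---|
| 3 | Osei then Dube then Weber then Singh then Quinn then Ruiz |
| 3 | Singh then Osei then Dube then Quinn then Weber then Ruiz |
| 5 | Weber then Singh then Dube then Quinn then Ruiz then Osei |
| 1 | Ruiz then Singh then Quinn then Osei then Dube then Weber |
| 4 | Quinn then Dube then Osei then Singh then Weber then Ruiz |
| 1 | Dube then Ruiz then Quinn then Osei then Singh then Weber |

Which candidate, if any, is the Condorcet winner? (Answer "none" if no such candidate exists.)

Singh

Pairwise majorities:
Quinn–Dube: Dube 12–5.
Quinn vs Singh: Singh wins 12–5.
Quinn vs Osei: Quinn, 11–6.
Quinn vs Weber: Quinn wins 9–8.
Quinn vs Ruiz: Quinn, 15–2.
Dube vs Singh: Singh wins 9–8.
Dube vs Osei: Dube wins 10–7.
Dube vs Weber: Dube, 12–5.
Dube vs Ruiz: Dube, 16–1.
Singh vs Osei: Singh, 9–8.
Singh vs Weber: Singh wins 9–8.
Singh vs Ruiz: Singh, 15–2.
Osei vs Weber: Osei, 12–5.
Osei vs Ruiz: Osei, 10–7.
Weber vs Ruiz: Weber wins 15–2.
Singh defeats every rival head-to-head and is the Condorcet winner.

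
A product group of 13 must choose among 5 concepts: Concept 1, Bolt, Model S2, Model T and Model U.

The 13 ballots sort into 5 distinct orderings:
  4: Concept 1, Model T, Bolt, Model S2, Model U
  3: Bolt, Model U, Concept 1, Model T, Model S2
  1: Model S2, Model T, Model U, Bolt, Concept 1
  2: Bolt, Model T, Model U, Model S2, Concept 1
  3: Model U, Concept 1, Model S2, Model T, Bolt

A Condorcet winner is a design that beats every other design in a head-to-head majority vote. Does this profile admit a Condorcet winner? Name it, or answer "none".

none

Head-to-head results (13 engineers):
Concept 1 vs Bolt: Concept 1 wins 7–6.
Concept 1–Model S2: Concept 1 10–3.
Concept 1 vs Model T: Concept 1 wins 10–3.
Concept 1 vs Model U: Model U wins 9–4.
Bolt–Model S2: Bolt 9–4.
Bolt vs Model T: Model T, 8–5.
Bolt vs Model U: Bolt, 9–4.
Model S2–Model T: Model T 9–4.
Model S2 vs Model U: Model U wins 8–5.
Model T vs Model U: Model T, 7–6.
No design is unbeaten: Concept 1 loses to Model U; Bolt loses to Concept 1; Model S2 loses to Concept 1; Model T loses to Concept 1; Model U loses to Bolt. In particular Concept 1 → Bolt → Model U → Concept 1 is a majority cycle — no Condorcet winner exists.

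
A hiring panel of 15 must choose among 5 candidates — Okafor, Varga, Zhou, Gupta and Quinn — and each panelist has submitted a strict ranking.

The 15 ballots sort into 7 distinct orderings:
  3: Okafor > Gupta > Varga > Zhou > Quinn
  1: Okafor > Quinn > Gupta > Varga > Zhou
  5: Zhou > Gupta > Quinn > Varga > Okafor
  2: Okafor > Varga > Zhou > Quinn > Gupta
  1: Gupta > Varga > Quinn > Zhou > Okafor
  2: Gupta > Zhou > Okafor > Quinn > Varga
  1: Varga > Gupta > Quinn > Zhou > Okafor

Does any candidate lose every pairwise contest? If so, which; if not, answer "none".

none

Head-to-head results (15 committee members):
Okafor–Varga: Okafor 8–7.
Okafor–Zhou: Zhou 9–6.
Okafor vs Gupta: 6 to 9, Gupta.
Okafor–Quinn: Okafor 8–7.
Varga vs Zhou: Varga, 8–7.
Varga–Gupta: Gupta 12–3.
Varga vs Quinn: Varga is ranked higher on 3+2+1+1 = 7 ballots, Quinn on 8. Quinn wins 8–7.
Zhou vs Gupta: Zhou preferred on 5+2 = 7 ballots; Gupta wins 8–7.
Zhou–Quinn: Zhou 12–3.
Gupta–Quinn: Gupta 12–3.
Each candidate has at least one pairwise win (Okafor beats Varga; Varga beats Zhou; Zhou beats Okafor; Gupta beats Okafor; Quinn beats Varga) — no Condorcet loser.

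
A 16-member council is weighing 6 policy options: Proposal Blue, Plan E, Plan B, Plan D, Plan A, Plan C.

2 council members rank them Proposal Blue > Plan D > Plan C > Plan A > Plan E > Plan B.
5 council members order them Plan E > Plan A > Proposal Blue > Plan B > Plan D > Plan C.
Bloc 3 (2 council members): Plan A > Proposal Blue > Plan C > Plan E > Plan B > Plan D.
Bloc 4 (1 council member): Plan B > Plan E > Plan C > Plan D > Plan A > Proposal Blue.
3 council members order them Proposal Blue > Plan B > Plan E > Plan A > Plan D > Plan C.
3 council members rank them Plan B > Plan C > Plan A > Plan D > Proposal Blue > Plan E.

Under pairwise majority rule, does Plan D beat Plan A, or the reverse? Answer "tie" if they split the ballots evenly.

Plan A

Ballots ranking Plan D above Plan A: 2 + 1 = 3.
Ballots ranking Plan A above Plan D: 16 − 3 = 13.
Plan A wins the head-to-head 13–3.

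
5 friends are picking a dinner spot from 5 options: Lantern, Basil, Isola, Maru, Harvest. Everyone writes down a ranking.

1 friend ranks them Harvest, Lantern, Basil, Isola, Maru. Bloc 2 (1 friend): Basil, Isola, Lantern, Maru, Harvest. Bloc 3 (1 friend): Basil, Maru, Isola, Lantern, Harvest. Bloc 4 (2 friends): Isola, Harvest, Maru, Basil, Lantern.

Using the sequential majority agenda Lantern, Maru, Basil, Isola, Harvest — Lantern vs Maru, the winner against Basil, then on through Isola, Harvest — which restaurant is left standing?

Harvest

Round 1: Lantern vs Maru — 2–3, Maru advances.
Round 2: Maru vs Basil — 2–3, Basil advances.
Round 3: Basil vs Isola — 3–2, Basil advances.
Round 4: Basil vs Harvest — 2–3, Harvest advances.
Harvest survives the agenda.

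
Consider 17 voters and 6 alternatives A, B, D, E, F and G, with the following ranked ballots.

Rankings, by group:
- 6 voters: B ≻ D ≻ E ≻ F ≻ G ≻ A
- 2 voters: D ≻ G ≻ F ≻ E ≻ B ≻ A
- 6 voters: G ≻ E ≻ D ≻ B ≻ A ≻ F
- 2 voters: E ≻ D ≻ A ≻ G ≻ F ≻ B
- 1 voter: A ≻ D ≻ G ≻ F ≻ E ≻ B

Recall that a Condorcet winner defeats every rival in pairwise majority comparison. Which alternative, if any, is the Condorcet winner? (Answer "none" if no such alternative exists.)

Check each pair by majority over 17 ballots:
A vs B: B wins 14–3.
A vs D: 1 for A, 16 for D — D by 16–1.
A vs E: A is ranked higher on 1 ballot, E on 16. E wins 16–1.
A vs F: A, 9–8.
A vs G: G, 14–3.
B–D: D 11–6.
B vs E: E wins 11–6.
B vs F: 6+6 = 12 for B, 5 for F — B by 12–5.
B vs G: 6 for B, 11 for G — G by 11–6.
D vs E: 9 to 8, D.
D vs F: D, 17–0.
D vs G: D, 11–6.
E vs F: 14 to 3, E.
E vs G: 6+2 = 8 for E, 9 for G — G by 9–8.
F vs G: F preferred on 6 ballots; G wins 11–6.
D wins every pairwise contest, so D is the Condorcet winner.

D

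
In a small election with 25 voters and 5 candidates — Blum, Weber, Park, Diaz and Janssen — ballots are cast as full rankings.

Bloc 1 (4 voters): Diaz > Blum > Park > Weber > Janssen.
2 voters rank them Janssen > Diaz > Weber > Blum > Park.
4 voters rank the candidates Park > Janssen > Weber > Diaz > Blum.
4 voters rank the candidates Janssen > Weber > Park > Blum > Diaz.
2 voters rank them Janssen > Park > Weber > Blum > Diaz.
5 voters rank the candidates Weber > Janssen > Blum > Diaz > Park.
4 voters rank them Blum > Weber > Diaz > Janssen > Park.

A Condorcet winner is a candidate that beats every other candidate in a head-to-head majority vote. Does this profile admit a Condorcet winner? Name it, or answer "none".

Pairwise majorities:
Blum–Weber: Weber 17–8.
Blum vs Park: Blum is ranked higher on 4+2+5+4 = 15 ballots, Park on 10. Blum wins 15–10.
Blum vs Diaz: 15 to 10, Blum.
Blum vs Janssen: Janssen, 17–8.
Weber vs Park: 15 to 10, Weber.
Weber–Diaz: Weber 19–6.
Weber vs Janssen: Weber, 13–12.
Park vs Diaz: 4+4+2 = 10 for Park, 15 for Diaz — Diaz by 15–10.
Park vs Janssen: Janssen wins 17–8.
Diaz vs Janssen: Janssen wins 17–8.
Only Weber has no losses; Weber is the Condorcet winner.

Weber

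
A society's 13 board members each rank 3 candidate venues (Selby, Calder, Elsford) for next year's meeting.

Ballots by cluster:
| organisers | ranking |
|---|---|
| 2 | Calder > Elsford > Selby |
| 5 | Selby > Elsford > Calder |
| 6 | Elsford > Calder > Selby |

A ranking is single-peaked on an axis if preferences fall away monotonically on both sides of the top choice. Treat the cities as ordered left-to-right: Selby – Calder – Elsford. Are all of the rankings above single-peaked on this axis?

Axis positions: Selby=1, Calder=2, Elsford=3.
Cluster 1 (peak Calder at position 2): ranking walks positions 2-3-1, expanding outward from the peak — single-peaked.
Cluster 2: ranking walks positions 1-3-2; Elsford is ranked above Calder even though Calder lies between Elsford and the peak Selby on the axis — preferences dip and rise again. Not single-peaked.
Cluster 3 (peak Elsford at position 3): ranking walks positions 3-2-1, expanding outward from the peak — single-peaked.
Cluster 2 violates single-peakedness, so the profile is not single-peaked on this axis.

no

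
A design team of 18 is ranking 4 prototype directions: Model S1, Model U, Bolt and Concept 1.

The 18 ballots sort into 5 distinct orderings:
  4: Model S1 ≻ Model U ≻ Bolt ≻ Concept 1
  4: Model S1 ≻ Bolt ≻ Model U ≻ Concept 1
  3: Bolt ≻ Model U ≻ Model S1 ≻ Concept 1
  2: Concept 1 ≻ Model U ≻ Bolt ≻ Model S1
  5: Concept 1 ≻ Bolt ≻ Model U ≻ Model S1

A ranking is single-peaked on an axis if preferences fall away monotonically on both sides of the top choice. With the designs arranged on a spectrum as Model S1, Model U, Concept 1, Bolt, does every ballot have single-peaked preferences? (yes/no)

Axis positions: Model S1=1, Model U=2, Concept 1=3, Bolt=4.
Faction 1: ranking walks positions 1-2-4-3; Bolt is ranked above Concept 1 even though Concept 1 lies between Bolt and the peak Model S1 on the axis — preferences dip and rise again. Not single-peaked.
Faction 2: ranking walks positions 1-4-2-3; Bolt is ranked above Model U even though Model U lies between Bolt and the peak Model S1 on the axis — preferences dip and rise again. Not single-peaked.
Faction 3: ranking walks positions 4-2-1-3; Model U is ranked above Concept 1 even though Concept 1 lies between Model U and the peak Bolt on the axis — preferences dip and rise again. Not single-peaked.
Faction 4 (peak Concept 1 at position 3): ranking walks positions 3-2-4-1, expanding outward from the peak — single-peaked.
Faction 5 (peak Concept 1 at position 3): ranking walks positions 3-4-2-1, expanding outward from the peak — single-peaked.
Faction 1 violates single-peakedness, so the profile is not single-peaked on this axis.

no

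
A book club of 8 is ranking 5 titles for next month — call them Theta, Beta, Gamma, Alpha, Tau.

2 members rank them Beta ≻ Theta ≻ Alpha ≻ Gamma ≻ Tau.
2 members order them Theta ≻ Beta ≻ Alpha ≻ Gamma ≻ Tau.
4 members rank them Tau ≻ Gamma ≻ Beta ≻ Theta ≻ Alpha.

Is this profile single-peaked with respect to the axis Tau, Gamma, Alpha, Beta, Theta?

no

Axis positions: Tau=1, Gamma=2, Alpha=3, Beta=4, Theta=5.
Group 1 (peak Beta at position 4): ranking walks positions 4-5-3-2-1, expanding outward from the peak — single-peaked.
Group 2 (peak Theta at position 5): ranking walks positions 5-4-3-2-1, expanding outward from the peak — single-peaked.
Group 3: ranking walks positions 1-2-4-5-3; Beta is ranked above Alpha even though Alpha lies between Beta and the peak Tau on the axis — preferences dip and rise again. Not single-peaked.
Group 3 violates single-peakedness, so the profile is not single-peaked on this axis.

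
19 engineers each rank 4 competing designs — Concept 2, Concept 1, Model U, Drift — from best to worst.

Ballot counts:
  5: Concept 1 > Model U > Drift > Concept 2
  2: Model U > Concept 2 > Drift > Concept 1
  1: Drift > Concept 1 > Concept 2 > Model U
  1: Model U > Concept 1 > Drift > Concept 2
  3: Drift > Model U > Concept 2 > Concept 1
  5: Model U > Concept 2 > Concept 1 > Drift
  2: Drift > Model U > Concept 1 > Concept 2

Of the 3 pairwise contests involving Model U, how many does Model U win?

3

Model U against each rival (19 engineers):
Model U–Concept 2: Model U 18–1.
Model U vs Concept 1: 13 to 6, Model U.
Model U vs Drift: Model U wins 13–6.
Model U beats Concept 2, Concept 1, Drift — 3 pairwise wins.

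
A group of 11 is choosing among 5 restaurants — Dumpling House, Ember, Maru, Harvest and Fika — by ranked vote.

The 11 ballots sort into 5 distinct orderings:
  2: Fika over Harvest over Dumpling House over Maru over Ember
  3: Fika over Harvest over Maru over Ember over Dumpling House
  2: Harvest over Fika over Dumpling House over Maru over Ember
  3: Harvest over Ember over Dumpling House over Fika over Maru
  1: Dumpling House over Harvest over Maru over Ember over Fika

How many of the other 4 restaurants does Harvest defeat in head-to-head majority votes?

Harvest against each rival (11 friends):
Harvest vs Dumpling House: Harvest, 10–1.
Harvest vs Ember: Harvest wins 11–0.
Harvest vs Maru: Harvest, 11–0.
Harvest vs Fika: Harvest wins 6–5.
Harvest beats Dumpling House, Ember, Maru, Fika — 4 pairwise wins.

4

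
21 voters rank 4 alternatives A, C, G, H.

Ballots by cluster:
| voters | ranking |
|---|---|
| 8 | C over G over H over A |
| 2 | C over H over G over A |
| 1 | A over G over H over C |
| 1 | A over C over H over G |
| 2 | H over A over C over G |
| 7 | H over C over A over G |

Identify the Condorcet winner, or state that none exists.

C

Check each pair by majority over 21 ballots:
A vs C: 1+1+2 = 4 for A, 17 for C — C by 17–4.
A vs G: 1+1+2+7 = 11 for A, 10 for G — A by 11–10.
A vs H: A preferred on 1+1 = 2 ballots; H wins 19–2.
C vs G: 20 to 1, C.
C vs H: C is ranked higher on 8+2+1 = 11 ballots, H on 10. C wins 11–10.
G vs H: 8+1 = 9 for G, 12 for H — H by 12–9.
C defeats every rival head-to-head and is the Condorcet winner.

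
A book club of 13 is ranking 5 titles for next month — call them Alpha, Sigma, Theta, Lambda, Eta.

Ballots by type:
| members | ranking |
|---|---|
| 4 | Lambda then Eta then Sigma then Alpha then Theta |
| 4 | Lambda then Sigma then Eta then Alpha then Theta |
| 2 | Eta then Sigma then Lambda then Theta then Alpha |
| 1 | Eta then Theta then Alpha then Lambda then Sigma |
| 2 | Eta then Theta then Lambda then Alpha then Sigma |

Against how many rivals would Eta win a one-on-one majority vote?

Eta against each rival (13 members):
Eta vs Alpha: Eta wins 13–0.
Eta vs Sigma: Eta is ranked higher on 4+2+1+2 = 9 ballots, Sigma on 4. Eta wins 9–4.
Eta vs Theta: Eta, 13–0.
Eta–Lambda: Lambda 8–5.
Eta beats Alpha, Sigma, Theta; loses to Lambda — 3 pairwise wins.

3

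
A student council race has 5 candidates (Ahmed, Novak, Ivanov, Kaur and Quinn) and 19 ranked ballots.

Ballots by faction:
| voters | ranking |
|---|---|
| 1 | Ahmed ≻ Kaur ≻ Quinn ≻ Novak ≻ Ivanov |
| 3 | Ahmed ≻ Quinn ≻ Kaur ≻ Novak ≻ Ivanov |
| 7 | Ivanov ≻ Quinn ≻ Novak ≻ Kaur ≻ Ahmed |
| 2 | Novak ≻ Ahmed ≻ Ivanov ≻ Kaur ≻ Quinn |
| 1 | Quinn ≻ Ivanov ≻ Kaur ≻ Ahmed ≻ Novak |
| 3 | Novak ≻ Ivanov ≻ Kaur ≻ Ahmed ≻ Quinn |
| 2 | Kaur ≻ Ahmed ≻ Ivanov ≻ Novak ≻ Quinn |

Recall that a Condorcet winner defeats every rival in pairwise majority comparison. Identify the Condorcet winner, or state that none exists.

Head-to-head results (19 voters):
Ahmed vs Novak: 7 to 12, Novak.
Ahmed vs Ivanov: Ahmed is ranked higher on 1+3+2+2 = 8 ballots, Ivanov on 11. Ivanov wins 11–8.
Ahmed vs Kaur: Ahmed preferred on 1+3+2 = 6 ballots; Kaur wins 13–6.
Ahmed vs Quinn: 11 to 8, Ahmed.
Novak vs Ivanov: 9 to 10, Ivanov.
Novak vs Kaur: Novak preferred on 7+2+3 = 12 ballots; Novak wins 12–7.
Novak vs Quinn: Novak preferred on 2+3+2 = 7 ballots; Quinn wins 12–7.
Ivanov vs Kaur: 7+2+1+3 = 13 for Ivanov, 6 for Kaur — Ivanov by 13–6.
Ivanov vs Quinn: 14 to 5, Ivanov.
Kaur vs Quinn: Kaur preferred on 1+2+3+2 = 8 ballots; Quinn wins 11–8.
Ivanov defeats every rival head-to-head and is the Condorcet winner.

Ivanov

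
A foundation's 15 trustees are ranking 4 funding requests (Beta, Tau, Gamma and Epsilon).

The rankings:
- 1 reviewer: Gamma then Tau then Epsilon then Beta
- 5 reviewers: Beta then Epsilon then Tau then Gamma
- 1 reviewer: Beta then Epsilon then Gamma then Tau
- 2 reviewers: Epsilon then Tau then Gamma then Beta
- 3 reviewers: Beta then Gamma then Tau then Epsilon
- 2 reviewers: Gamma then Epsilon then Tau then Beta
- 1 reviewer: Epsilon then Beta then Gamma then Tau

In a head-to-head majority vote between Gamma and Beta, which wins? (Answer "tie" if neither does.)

Ballots ranking Gamma above Beta: 1 + 2 + 2 = 5.
Ballots ranking Beta above Gamma: 15 − 5 = 10.
Beta wins the head-to-head 10–5.

Beta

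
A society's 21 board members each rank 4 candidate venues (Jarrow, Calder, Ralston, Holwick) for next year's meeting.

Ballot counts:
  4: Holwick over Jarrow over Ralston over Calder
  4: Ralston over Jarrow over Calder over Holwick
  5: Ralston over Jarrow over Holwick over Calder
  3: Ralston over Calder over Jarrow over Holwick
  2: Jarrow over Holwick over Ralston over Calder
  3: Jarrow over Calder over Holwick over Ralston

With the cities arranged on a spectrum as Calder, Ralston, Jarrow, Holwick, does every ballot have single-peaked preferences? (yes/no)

Axis positions: Calder=1, Ralston=2, Jarrow=3, Holwick=4.
Type 1 (peak Holwick at position 4): ranking walks positions 4-3-2-1, expanding outward from the peak — single-peaked.
Type 2 (peak Ralston at position 2): ranking walks positions 2-3-1-4, expanding outward from the peak — single-peaked.
Type 3 (peak Ralston at position 2): ranking walks positions 2-3-4-1, expanding outward from the peak — single-peaked.
Type 4 (peak Ralston at position 2): ranking walks positions 2-1-3-4, expanding outward from the peak — single-peaked.
Type 5 (peak Jarrow at position 3): ranking walks positions 3-4-2-1, expanding outward from the peak — single-peaked.
Type 6: ranking walks positions 3-1-4-2; Calder is ranked above Ralston even though Ralston lies between Calder and the peak Jarrow on the axis — preferences dip and rise again. Not single-peaked.
Type 6 violates single-peakedness, so the profile is not single-peaked on this axis.

no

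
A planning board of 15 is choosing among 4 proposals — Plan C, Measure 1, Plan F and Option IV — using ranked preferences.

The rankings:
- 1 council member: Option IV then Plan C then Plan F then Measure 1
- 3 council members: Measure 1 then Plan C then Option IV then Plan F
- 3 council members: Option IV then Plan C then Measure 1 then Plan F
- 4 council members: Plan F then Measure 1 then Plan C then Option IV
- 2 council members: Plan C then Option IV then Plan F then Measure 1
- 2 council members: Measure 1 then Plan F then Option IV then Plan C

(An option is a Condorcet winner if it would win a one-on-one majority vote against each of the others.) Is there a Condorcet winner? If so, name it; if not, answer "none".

Measure 1

Check each pair by majority over 15 ballots:
Plan C vs Measure 1: Plan C is ranked higher on 1+3+2 = 6 ballots, Measure 1 on 9. Measure 1 wins 9–6.
Plan C vs Plan F: 9 to 6, Plan C.
Plan C vs Option IV: Plan C preferred on 3+4+2 = 9 ballots; Plan C wins 9–6.
Measure 1–Plan F: Measure 1 8–7.
Measure 1 vs Option IV: 3+4+2 = 9 for Measure 1, 6 for Option IV — Measure 1 by 9–6.
Plan F vs Option IV: Option IV wins 9–6.
Measure 1 wins every pairwise contest, so Measure 1 is the Condorcet winner.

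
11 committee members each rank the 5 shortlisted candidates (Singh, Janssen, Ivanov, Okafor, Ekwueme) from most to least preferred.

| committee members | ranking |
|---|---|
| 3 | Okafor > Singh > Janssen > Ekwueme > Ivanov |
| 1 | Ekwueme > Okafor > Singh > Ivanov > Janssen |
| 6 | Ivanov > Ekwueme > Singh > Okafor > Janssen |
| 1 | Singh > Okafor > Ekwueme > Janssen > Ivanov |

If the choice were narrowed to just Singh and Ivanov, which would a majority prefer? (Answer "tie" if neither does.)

Ballots ranking Singh above Ivanov: 3 + 1 + 1 = 5.
Ballots ranking Ivanov above Singh: 11 − 5 = 6.
Ivanov wins the head-to-head 6–5.

Ivanov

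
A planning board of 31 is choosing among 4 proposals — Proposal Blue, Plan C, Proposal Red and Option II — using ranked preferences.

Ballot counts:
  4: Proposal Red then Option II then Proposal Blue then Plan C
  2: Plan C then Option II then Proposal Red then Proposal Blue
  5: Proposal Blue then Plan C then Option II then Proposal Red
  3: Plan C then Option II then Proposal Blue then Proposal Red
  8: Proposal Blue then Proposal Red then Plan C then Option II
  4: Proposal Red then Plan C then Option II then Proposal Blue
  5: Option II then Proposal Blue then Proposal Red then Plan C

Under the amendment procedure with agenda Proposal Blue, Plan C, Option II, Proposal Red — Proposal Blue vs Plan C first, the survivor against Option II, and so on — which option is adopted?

Proposal Red

Round 1: Proposal Blue vs Plan C — 22–9, Proposal Blue advances.
Round 2: Proposal Blue vs Option II — 13–18, Option II advances.
Round 3: Option II vs Proposal Red — 15–16, Proposal Red advances.
The agenda winner is Proposal Red.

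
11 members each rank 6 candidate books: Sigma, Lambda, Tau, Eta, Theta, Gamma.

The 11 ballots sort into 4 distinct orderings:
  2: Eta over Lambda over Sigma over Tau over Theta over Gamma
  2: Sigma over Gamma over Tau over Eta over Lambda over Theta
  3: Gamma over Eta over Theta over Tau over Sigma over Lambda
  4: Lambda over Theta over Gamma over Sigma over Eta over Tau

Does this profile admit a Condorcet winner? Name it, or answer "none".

Head-to-head results (11 members):
Sigma vs Lambda: Lambda wins 6–5.
Sigma–Tau: Sigma 8–3.
Sigma vs Eta: Sigma wins 6–5.
Sigma–Theta: Theta 7–4.
Sigma–Gamma: Gamma 7–4.
Lambda–Tau: Lambda 6–5.
Lambda vs Eta: Eta wins 7–4.
Lambda vs Theta: Lambda, 8–3.
Lambda vs Gamma: Lambda wins 6–5.
Tau–Eta: Eta 9–2.
Tau vs Theta: Theta wins 7–4.
Tau–Gamma: Gamma 9–2.
Eta–Theta: Eta 7–4.
Eta vs Gamma: Gamma wins 9–2.
Theta vs Gamma: Theta, 6–5.
Each book drops at least one matchup (Sigma loses to Lambda; Lambda loses to Eta; Tau loses to Sigma; Eta loses to Sigma; Theta loses to Lambda; Gamma loses to Lambda); the cycle Sigma > Eta > Lambda > Sigma rules out a Condorcet winner.

none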